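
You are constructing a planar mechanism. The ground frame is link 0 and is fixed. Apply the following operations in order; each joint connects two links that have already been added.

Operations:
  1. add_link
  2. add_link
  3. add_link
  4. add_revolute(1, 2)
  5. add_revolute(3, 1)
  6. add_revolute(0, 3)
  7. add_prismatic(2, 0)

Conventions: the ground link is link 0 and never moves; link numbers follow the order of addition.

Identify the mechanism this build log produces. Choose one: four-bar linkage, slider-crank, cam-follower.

links: 4 (incl. ground); joints: 3 revolute, 1 prismatic, 0 higher (cam) pair, forming one closed loop
4 links, 3 revolutes + 1 prismatic in one loop → slider-crank

slider-crank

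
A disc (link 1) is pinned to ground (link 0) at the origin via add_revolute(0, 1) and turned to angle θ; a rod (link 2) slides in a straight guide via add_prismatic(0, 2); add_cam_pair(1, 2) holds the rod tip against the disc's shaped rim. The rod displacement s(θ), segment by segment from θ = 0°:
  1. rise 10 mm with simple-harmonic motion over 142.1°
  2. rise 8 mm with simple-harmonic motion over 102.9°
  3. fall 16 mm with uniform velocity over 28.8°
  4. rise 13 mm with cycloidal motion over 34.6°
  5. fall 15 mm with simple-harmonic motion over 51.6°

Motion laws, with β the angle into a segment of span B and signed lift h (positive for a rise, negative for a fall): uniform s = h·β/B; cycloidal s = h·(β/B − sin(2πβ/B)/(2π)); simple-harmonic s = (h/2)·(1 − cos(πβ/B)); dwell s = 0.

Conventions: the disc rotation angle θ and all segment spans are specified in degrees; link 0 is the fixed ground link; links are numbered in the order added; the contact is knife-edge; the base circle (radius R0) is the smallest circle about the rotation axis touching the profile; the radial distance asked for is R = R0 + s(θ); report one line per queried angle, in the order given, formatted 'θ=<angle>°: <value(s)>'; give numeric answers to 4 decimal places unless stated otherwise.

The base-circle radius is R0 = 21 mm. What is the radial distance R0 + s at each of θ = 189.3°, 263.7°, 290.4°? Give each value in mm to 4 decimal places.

segment 1 (0° to 142.1°, simple-harmonic, h = 10) is passed completely: s = 0.0000 + (10) = 10.0000
θ = 189.3° falls in segment 2 (142.1° to 245°, simple-harmonic, h = 8): β = 189.3 − 142.1 = 47.2°, B = 102.9°; Δs = 8/2·(1 − cos(π·0.4587)) = 3.4824; s = 10.0000 + 3.4824 = 13.4824
segment 2 (142.1° to 245°, simple-harmonic, h = 8) is passed completely: s = 10.0000 + (8) = 18.0000
θ = 263.7° falls in segment 3 (245° to 273.8°, uniform, h = -16): β = 263.7 − 245 = 18.7°, B = 28.8°; Δs = -16·18.7/28.8 = -10.3889; s = 18.0000 − 10.3889 = 7.6111
segment 3 (245° to 273.8°, uniform, h = -16) is passed completely: s = 18.0000 + (-16) = 2.0000
θ = 290.4° falls in segment 4 (273.8° to 308.4°, cycloidal, h = 13): β = 290.4 − 273.8 = 16.6°, B = 34.6°; Δs = 13·(0.4798 − sin(2π·0.4798)/(2π)) = 5.9747; s = 2.0000 + 5.9747 = 7.9747
θ=189.3°: R = R0 + s = 21 + 13.4824 = 34.4824
θ=263.7°: R = R0 + s = 21 + 7.6111 = 28.6111
θ=290.4°: R = R0 + s = 21 + 7.9747 = 28.9747

θ=189.3°: 34.4824
θ=263.7°: 28.6111
θ=290.4°: 28.9747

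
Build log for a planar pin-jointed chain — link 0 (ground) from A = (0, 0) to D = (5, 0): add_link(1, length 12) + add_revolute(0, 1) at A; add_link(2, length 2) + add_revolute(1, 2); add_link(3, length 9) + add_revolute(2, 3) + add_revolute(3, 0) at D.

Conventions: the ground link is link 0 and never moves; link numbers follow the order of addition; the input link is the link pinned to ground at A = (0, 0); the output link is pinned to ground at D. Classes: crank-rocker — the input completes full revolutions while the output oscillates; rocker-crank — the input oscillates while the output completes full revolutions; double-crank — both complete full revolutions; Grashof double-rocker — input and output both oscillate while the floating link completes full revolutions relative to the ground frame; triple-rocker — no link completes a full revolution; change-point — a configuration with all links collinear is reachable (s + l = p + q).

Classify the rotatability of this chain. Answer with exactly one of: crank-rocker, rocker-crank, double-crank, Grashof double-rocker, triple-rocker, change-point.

lengths: ground=5, input=12, coupler=2, output=9
sorted: s=2 (shortest), l=12 (longest), p+q=14
s + l = 14 vs p + q = 14
s + l = p + q → change-point (collinear configuration reachable)

change-point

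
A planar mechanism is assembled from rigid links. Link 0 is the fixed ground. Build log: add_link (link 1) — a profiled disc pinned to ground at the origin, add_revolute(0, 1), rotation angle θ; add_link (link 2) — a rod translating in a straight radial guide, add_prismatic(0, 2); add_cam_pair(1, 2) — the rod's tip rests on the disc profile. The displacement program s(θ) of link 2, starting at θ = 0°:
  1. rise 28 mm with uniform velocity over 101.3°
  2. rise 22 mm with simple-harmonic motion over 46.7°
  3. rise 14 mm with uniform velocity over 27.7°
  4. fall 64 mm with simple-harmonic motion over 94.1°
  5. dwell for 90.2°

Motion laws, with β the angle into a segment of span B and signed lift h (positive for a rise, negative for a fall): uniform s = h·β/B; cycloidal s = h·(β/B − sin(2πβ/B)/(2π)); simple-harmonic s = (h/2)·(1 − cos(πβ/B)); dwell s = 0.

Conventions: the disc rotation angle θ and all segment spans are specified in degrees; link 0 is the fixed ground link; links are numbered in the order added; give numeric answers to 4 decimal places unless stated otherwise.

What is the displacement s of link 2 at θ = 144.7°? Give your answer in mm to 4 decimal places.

seg 1 [0°–101.3°] uniform, h=28: full span → s += 28 → s = 28.0000
seg 2 [101.3°–148°] simple-harmonic, h=22: θ=144.7° here. β=43.4, B=46.7. 22/2·(1 − cos(π·0.9293)) = 21.7301 → s = 49.7301

49.7301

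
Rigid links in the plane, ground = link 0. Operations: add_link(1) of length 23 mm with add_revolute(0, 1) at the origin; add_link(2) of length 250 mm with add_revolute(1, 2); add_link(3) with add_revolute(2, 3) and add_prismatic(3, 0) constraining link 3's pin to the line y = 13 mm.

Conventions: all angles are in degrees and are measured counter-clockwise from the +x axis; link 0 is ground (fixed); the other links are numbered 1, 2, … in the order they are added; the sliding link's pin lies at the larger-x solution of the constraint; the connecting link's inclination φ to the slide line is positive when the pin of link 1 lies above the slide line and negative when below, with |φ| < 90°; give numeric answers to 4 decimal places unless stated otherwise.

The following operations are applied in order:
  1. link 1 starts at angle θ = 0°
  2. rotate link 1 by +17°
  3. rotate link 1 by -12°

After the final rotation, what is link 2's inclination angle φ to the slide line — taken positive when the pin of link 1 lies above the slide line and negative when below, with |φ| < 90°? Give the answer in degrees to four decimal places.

geometry: r = 23 mm, L = 250 mm, e = 13 mm; θ starts at 0°
rotate link 1 by +17°: θ ← 0° +17° = 17°
rotate link 1 by -12°: θ ← 17° -12° = 5°
h = r sin θ − e = 2.004582 − 13 = -10.995418
sin φ = h / L = -10.995418 / 250 = -0.04398167
φ = arcsin(-0.04398167) = -2.520777°

-2.5208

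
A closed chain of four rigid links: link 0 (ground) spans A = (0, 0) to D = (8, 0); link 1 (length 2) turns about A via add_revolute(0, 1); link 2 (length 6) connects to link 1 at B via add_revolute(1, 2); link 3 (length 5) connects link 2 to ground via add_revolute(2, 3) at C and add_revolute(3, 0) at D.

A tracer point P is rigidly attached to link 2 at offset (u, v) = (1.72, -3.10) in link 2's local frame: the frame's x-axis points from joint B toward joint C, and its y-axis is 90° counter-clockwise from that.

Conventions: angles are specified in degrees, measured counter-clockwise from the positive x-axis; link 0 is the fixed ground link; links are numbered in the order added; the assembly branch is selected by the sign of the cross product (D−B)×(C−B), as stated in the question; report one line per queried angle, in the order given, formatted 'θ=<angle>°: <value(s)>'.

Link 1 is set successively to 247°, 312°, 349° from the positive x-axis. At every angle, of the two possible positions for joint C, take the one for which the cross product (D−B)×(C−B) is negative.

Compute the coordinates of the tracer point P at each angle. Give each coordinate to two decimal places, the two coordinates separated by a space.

A=(0,0), D=(8.00,0)
θ=247°: B = A + 2.00·(cos247°, sin247°) = (-0.7815, -1.8410)
θ=247°: |BD| = 8.9724
θ=247°: circle(B,6.00) ∩ circle(D,5.00): a=5.0992, h=3.1620
θ=247°:   candidates: C₊=(3.5604,2.3000) cross=28.371; C₋=(4.8580,-3.8895) cross=-28.371
θ=247°:   branch - wants cross < 0 → take C=(4.8580,-3.8895) (cross=-28.371)
θ=247°: ex = (C−B)/|BC| = (0.9399,-0.3414); ey = (0.3414,0.9399)
θ=247°: P = B + 1.72·ex + -3.10·ey = (-0.2232,-5.3420)
θ=312°: B = A + 2.00·(cos312°, sin312°) = (1.3383, -1.4863)
θ=312°: |BD| = 6.8255
θ=312°: circle(B,6.00) ∩ circle(D,5.00): a=4.2186, h=4.2666
θ=312°:   candidates: C₊=(4.5265,3.5965) cross=29.122; C₋=(6.3847,-4.7319) cross=-29.122
θ=312°:   branch - wants cross < 0 → take C=(6.3847,-4.7319) (cross=-29.122)
θ=312°: ex = (C−B)/|BC| = (0.8411,-0.5409); ey = (0.5409,0.8411)
θ=312°: P = B + 1.72·ex + -3.10·ey = (1.1080,-5.0240)
θ=349°: B = A + 2.00·(cos349°, sin349°) = (1.9633, -0.3816)
θ=349°: |BD| = 6.0488
θ=349°: circle(B,6.00) ∩ circle(D,5.00): a=3.9337, h=4.5306
θ=349°:   candidates: C₊=(5.6033,4.3881) cross=27.405; C₋=(6.1749,-4.6550) cross=-27.405
θ=349°:   branch - wants cross < 0 → take C=(6.1749,-4.6550) (cross=-27.405)
θ=349°: ex = (C−B)/|BC| = (0.7019,-0.7122); ey = (0.7122,0.7019)
θ=349°: P = B + 1.72·ex + -3.10·ey = (0.9627,-3.7827)

θ=247°: -0.22 -5.34
θ=312°: 1.11 -5.02
θ=349°: 0.96 -3.78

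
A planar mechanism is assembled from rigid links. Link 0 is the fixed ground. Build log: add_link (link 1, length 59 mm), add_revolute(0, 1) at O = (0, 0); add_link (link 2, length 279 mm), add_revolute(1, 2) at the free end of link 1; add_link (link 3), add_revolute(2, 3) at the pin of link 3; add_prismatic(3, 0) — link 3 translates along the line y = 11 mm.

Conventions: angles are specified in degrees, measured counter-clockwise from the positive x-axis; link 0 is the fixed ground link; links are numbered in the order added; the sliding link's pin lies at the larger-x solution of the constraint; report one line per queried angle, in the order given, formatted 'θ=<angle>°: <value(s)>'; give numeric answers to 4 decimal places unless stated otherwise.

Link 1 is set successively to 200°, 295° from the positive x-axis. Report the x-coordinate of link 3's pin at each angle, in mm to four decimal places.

geometry: r = 59 mm, L = 279 mm, e = 11 mm
θ=200°: crank pin P = (r cos θ, r sin θ) = (-55.441865, -20.179188)
θ=200°: h = r sin θ − e = -20.179188 − 11 = -31.179188
θ=200°: x = r cos θ + √(L² − h²) = -55.441865 + 277.252337 = 221.810472
θ=295°: crank pin P = (r cos θ, r sin θ) = (24.934477, -53.472159)
θ=295°: h = r sin θ − e = -53.472159 − 11 = -64.472159
θ=295°: x = r cos θ + √(L² − h²) = 24.934477 + 271.448597 = 296.383074

θ=200°: 221.8105
θ=295°: 296.3831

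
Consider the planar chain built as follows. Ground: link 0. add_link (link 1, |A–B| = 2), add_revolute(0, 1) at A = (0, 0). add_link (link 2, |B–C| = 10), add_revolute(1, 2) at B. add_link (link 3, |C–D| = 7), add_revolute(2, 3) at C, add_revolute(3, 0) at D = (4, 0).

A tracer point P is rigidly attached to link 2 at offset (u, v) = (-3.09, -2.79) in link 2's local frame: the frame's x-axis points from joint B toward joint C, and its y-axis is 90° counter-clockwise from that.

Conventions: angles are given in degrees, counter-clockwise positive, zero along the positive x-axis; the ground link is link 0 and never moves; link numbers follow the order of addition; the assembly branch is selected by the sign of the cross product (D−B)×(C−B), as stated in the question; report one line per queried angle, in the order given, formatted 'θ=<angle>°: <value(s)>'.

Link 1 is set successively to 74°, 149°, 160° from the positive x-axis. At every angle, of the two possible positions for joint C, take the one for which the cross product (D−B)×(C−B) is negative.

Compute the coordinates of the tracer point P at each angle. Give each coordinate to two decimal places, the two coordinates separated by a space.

A=(0,0), D=(4.00,0)
θ=74°: B = A + 2.00·(cos74°, sin74°) = (0.5513, 1.9225)
θ=74°: |BD| = 3.9484
θ=74°: circle(B,10.00) ∩ circle(D,7.00): a=8.4325, h=5.3752
θ=74°:   candidates: C₊=(10.5339,2.5116) cross=21.223; C₋=(5.2994,-6.8783) cross=-21.223
θ=74°:   branch - wants cross < 0 → take C=(5.2994,-6.8783) (cross=-21.223)
θ=74°: ex = (C−B)/|BC| = (0.4748,-0.8801); ey = (0.8801,0.4748)
θ=74°: P = B + -3.09·ex + -2.79·ey = (-3.3713,3.3173)
θ=149°: B = A + 2.00·(cos149°, sin149°) = (-1.7143, 1.0301)
θ=149°: |BD| = 5.8064
θ=149°: circle(B,10.00) ∩ circle(D,7.00): a=7.2949, h=6.8399
θ=149°:   candidates: C₊=(6.6783,6.4674) cross=39.716; C₋=(4.2514,-6.9955) cross=-39.716
θ=149°:   branch - wants cross < 0 → take C=(4.2514,-6.9955) (cross=-39.716)
θ=149°: ex = (C−B)/|BC| = (0.5966,-0.8026); ey = (0.8026,0.5966)
θ=149°: P = B + -3.09·ex + -2.79·ey = (-5.7969,1.8455)
θ=160°: B = A + 2.00·(cos160°, sin160°) = (-1.8794, 0.6840)
θ=160°: |BD| = 5.9190
θ=160°: circle(B,10.00) ∩ circle(D,7.00): a=7.2677, h=6.8689
θ=160°:   candidates: C₊=(6.1334,6.6670) cross=40.657; C₋=(4.5458,-6.9787) cross=-40.657
θ=160°:   branch - wants cross < 0 → take C=(4.5458,-6.9787) (cross=-40.657)
θ=160°: ex = (C−B)/|BC| = (0.6425,-0.7663); ey = (0.7663,0.6425)
θ=160°: P = B + -3.09·ex + -2.79·ey = (-6.0027,1.2592)

θ=74°: -3.37 3.32
θ=149°: -5.80 1.85
θ=160°: -6.00 1.26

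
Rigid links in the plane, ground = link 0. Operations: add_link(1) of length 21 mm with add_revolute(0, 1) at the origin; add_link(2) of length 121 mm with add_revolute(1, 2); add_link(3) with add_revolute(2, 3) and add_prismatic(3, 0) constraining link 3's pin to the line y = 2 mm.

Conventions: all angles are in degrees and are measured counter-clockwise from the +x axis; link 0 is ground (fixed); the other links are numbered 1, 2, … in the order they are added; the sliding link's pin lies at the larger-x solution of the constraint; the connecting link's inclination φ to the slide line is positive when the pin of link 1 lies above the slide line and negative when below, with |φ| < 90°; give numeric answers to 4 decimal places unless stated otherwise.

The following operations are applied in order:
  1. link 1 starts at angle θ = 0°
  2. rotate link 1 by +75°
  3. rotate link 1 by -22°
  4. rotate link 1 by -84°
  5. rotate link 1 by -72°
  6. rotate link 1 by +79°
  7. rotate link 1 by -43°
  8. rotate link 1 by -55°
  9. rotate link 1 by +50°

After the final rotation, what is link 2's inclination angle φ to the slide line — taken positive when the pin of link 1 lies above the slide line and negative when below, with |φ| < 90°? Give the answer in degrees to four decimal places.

geometry: r = 21 mm, L = 121 mm, e = 2 mm; θ starts at 0°
rotate link 1 by +75°: θ ← 0° +75° = 75°
rotate link 1 by -22°: θ ← 75° -22° = 53°
rotate link 1 by -84°: θ ← 53° -84° = -31°
rotate link 1 by -72°: θ ← -31° -72° = -103°
rotate link 1 by +79°: θ ← -103° +79° = -24°
rotate link 1 by -43°: θ ← -24° -43° = -67°
rotate link 1 by -55°: θ ← -67° -55° = -122°
rotate link 1 by +50°: θ ← -122° +50° = -72°
h = r sin θ − e = -19.972187 − 2 = -21.972187
sin φ = h / L = -21.972187 / 121 = -0.18158832
φ = arcsin(-0.18158832) = -10.462289°

-10.4623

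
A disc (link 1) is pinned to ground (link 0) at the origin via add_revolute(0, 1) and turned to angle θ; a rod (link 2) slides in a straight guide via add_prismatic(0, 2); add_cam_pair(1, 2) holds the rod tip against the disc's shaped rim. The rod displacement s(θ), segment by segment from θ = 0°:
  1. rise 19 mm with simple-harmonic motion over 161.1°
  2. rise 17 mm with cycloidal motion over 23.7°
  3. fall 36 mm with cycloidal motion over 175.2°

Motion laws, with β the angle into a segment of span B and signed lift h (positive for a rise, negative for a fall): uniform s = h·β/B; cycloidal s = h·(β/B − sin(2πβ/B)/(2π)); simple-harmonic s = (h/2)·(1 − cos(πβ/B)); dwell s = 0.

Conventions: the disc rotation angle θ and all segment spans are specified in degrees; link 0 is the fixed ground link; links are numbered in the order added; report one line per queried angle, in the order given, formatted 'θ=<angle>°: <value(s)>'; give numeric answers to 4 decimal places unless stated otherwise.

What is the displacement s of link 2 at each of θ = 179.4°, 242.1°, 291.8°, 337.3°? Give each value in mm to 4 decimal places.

segment 1 (0° to 161.1°, simple-harmonic, h = 19) is passed completely: s = 0.0000 + (19) = 19.0000
θ = 179.4° falls in segment 2 (161.1° to 184.8°, cycloidal, h = 17): β = 179.4 − 161.1 = 18.3°, B = 23.7°; Δs = 17·(0.7722 − sin(2π·0.7722)/(2π)) = 15.8061; s = 19.0000 + 15.8061 = 34.8061
segment 2 (161.1° to 184.8°, cycloidal, h = 17) is passed completely: s = 19.0000 + (17) = 36.0000
θ = 242.1° falls in segment 3 (184.8° to 360°, cycloidal, h = -36): β = 242.1 − 184.8 = 57.3°, B = 175.2°; Δs = -36·(0.3271 − sin(2π·0.3271)/(2π)) = -6.7029; s = 36.0000 − 6.7029 = 29.2971
θ = 291.8° falls in segment 3 (184.8° to 360°, cycloidal, h = -36): β = 291.8 − 184.8 = 107°, B = 175.2°; Δs = -36·(0.6107 − sin(2π·0.6107)/(2π)) = -25.6587; s = 36.0000 − 25.6587 = 10.3413
θ = 337.3° falls in segment 3 (184.8° to 360°, cycloidal, h = -36): β = 337.3 − 184.8 = 152.5°, B = 175.2°; Δs = -36·(0.8704 − sin(2π·0.8704)/(2π)) = -35.5016; s = 36.0000 − 35.5016 = 0.4984

θ=179.4°: 34.8061
θ=242.1°: 29.2971
θ=291.8°: 10.3413
θ=337.3°: 0.4984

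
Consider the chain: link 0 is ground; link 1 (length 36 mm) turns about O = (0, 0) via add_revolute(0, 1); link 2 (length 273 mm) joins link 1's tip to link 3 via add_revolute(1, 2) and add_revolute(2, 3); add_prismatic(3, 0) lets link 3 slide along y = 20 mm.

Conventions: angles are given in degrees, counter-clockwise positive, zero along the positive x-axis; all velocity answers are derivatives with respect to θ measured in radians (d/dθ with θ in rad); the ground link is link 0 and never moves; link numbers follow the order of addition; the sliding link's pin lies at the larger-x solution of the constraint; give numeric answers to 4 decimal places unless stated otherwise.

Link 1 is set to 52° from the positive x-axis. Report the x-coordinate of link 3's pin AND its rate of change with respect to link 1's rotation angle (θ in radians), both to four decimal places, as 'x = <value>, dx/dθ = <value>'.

geometry: r = 36 mm, L = 273 mm, e = 20 mm
crank pin P = (r cos θ, r sin θ) = (22.163813, 28.368387)
h = r sin θ − e = 28.368387 − 20 = 8.368387
x = r cos θ + √(L² − h²) = 22.163813 + 272.871710 = 295.035523
dx/dθ = −r sin θ − h·r cos θ/√(L² − h²) (θ in radians; h = 8.368387) = -29.048104

x = 295.0355, dx/dθ = -29.0481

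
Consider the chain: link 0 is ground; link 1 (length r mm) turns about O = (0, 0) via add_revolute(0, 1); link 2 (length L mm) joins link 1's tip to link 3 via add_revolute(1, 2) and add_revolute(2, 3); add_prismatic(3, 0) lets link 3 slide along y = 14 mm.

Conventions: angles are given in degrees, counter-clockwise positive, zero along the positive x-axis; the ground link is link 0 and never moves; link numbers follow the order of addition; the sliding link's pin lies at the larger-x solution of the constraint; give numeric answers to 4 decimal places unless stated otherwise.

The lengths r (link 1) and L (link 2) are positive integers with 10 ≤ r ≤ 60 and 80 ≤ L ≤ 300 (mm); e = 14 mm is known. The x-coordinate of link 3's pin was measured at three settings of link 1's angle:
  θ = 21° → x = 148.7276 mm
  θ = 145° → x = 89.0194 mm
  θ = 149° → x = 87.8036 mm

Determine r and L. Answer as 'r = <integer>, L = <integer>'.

constraint per measurement: (x − r cos θ)² + (r sin θ − e)² = L²
subtracting the θ₁ and θ₂ equations cancels the r² and L² terms:
r = (x₁² − x₂²) / (2[(x₁cos θ₁ + e sin θ₁) − (x₂cos θ₂ + e sin θ₂)]) = 34.0000 → r = 34
L² = (x₁ − r cos θ₁)² + (r sin θ₁ − e)² = 13688.9887 → L = 117.0000 → L = 117
check at θ₃=149°: x = 87.8036 (printed 87.8036) ✓

r = 34, L = 117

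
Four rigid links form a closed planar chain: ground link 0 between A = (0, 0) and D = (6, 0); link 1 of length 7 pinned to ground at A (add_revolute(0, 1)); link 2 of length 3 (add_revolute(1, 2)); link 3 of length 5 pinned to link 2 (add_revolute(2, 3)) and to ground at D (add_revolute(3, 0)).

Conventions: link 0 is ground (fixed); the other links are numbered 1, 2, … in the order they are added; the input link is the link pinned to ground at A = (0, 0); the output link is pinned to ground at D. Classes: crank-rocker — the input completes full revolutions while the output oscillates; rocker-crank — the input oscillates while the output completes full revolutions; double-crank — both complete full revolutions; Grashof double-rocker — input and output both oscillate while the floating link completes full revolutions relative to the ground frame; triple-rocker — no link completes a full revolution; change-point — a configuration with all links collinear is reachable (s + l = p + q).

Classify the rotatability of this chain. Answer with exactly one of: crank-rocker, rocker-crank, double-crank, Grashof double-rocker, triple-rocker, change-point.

lengths: ground=6, input=7, coupler=3, output=5
sorted: s=3 (shortest), l=7 (longest), p+q=11
s + l = 10 vs p + q = 11
s + l < p + q (Grashof) with shortest = coupler link → Grashof double-rocker

Grashof double-rocker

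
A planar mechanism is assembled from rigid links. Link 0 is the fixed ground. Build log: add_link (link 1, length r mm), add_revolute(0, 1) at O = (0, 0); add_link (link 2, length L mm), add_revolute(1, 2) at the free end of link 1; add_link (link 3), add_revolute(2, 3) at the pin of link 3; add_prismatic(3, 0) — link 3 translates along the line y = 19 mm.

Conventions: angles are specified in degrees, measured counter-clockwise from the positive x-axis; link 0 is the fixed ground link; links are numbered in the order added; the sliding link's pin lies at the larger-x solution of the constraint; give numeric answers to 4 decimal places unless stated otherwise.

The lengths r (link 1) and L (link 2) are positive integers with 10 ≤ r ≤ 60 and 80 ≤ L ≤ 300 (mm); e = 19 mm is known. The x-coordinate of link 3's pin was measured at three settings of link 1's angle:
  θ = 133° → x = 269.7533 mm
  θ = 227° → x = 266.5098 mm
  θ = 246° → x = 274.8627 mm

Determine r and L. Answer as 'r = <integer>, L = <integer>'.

constraint per measurement: (x − r cos θ)² + (r sin θ − e)² = L²
subtracting the θ₁ and θ₂ equations cancels the r² and L² terms:
r = (x₁² − x₂²) / (2[(x₁cos θ₁ + e sin θ₁) − (x₂cos θ₂ + e sin θ₂)]) = 33.9994 → r = 34
L² = (x₁ − r cos θ₁)² + (r sin θ₁ − e)² = 85848.9828 → L = 293.0000 → L = 293
check at θ₃=246°: x = 274.8627 (printed 274.8627) ✓

r = 34, L = 293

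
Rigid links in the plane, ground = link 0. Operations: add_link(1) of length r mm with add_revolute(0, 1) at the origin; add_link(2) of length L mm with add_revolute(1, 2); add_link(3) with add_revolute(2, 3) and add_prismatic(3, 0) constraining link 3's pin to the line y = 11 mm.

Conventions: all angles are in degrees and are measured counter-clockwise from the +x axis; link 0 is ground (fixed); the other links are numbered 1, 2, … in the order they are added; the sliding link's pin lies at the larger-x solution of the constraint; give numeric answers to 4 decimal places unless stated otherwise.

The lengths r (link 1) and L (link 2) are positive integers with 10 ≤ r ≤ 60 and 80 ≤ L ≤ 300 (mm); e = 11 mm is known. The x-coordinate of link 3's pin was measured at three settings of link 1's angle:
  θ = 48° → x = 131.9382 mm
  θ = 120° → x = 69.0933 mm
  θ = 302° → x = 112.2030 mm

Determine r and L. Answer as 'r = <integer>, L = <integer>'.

constraint per measurement: (x − r cos θ)² + (r sin θ − e)² = L²
subtracting the θ₁ and θ₂ equations cancels the r² and L² terms:
r = (x₁² − x₂²) / (2[(x₁cos θ₁ + e sin θ₁) − (x₂cos θ₂ + e sin θ₂)]) = 52.0000 → r = 52
L² = (x₁ − r cos θ₁)² + (r sin θ₁ − e)² = 10201.0066 → L = 101.0000 → L = 101
check at θ₃=302°: x = 112.2030 (printed 112.2030) ✓

r = 52, L = 101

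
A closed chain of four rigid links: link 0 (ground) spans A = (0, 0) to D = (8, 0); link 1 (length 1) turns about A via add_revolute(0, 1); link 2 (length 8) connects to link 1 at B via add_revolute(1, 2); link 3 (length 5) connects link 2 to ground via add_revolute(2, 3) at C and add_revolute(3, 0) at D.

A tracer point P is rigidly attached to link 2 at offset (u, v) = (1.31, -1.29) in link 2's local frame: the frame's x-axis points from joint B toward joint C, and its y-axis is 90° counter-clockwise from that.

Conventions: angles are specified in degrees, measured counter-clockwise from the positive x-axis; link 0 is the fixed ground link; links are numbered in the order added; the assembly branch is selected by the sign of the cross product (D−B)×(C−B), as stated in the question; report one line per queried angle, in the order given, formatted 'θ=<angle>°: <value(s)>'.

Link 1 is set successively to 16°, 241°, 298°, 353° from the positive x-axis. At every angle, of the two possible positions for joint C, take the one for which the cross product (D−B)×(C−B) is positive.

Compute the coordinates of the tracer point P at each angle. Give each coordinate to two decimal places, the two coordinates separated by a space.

A=(0,0), D=(8.00,0)
θ=16°: B = A + 1.00·(cos16°, sin16°) = (0.9613, 0.2756)
θ=16°: |BD| = 7.0441
θ=16°: circle(B,8.00) ∩ circle(D,5.00): a=6.2903, h=4.9429
θ=16°:   candidates: C₊=(7.4402,4.9686) cross=34.818; C₋=(7.0534,-4.9096) cross=-34.818
θ=16°:   branch + wants cross > 0 → take C=(7.4402,4.9686) (cross=34.818)
θ=16°: ex = (C−B)/|BC| = (0.8099,0.5866); ey = (-0.5866,0.8099)
θ=16°: P = B + 1.31·ex + -1.29·ey = (2.7789,-0.0006)
θ=241°: B = A + 1.00·(cos241°, sin241°) = (-0.4848, -0.8746)
θ=241°: |BD| = 8.5298
θ=241°: circle(B,8.00) ∩ circle(D,5.00): a=6.5510, h=4.5918
θ=241°:   candidates: C₊=(5.5608,4.3647) cross=39.167; C₋=(6.5025,-4.7705) cross=-39.167
θ=241°:   branch + wants cross > 0 → take C=(5.5608,4.3647) (cross=39.167)
θ=241°: ex = (C−B)/|BC| = (0.7557,0.6549); ey = (-0.6549,0.7557)
θ=241°: P = B + 1.31·ex + -1.29·ey = (1.3500,-0.9915)
θ=298°: B = A + 1.00·(cos298°, sin298°) = (0.4695, -0.8829)
θ=298°: |BD| = 7.5821
θ=298°: circle(B,8.00) ∩ circle(D,5.00): a=6.3629, h=4.8491
θ=298°:   candidates: C₊=(6.2244,4.6741) cross=36.766; C₋=(7.3538,-4.9581) cross=-36.766
θ=298°:   branch + wants cross > 0 → take C=(6.2244,4.6741) (cross=36.766)
θ=298°: ex = (C−B)/|BC| = (0.7194,0.6946); ey = (-0.6946,0.7194)
θ=298°: P = B + 1.31·ex + -1.29·ey = (2.3079,-0.9010)
θ=353°: B = A + 1.00·(cos353°, sin353°) = (0.9925, -0.1219)
θ=353°: |BD| = 7.0085
θ=353°: circle(B,8.00) ∩ circle(D,5.00): a=6.2866, h=4.9476
θ=353°:   candidates: C₊=(7.1922,4.9343) cross=34.675; C₋=(7.3642,-4.9594) cross=-34.675
θ=353°:   branch + wants cross > 0 → take C=(7.1922,4.9343) (cross=34.675)
θ=353°: ex = (C−B)/|BC| = (0.7750,0.6320); ey = (-0.6320,0.7750)
θ=353°: P = B + 1.31·ex + -1.29·ey = (2.8230,-0.2936)

θ=16°: 2.78 -0.00
θ=241°: 1.35 -0.99
θ=298°: 2.31 -0.90
θ=353°: 2.82 -0.29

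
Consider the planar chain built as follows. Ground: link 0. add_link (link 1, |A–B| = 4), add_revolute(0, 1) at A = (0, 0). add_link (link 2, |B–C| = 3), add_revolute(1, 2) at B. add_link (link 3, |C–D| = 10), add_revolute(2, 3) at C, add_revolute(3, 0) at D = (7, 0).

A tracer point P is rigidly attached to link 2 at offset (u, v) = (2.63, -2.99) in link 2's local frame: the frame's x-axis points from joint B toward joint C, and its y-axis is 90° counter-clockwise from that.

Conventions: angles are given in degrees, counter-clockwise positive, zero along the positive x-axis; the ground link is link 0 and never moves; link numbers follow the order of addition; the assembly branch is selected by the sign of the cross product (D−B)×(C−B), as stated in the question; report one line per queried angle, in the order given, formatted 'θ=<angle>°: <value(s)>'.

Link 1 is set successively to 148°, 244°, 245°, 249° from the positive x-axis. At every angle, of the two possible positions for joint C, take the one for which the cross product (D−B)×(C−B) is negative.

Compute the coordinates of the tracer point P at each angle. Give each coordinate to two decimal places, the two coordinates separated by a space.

A=(0,0), D=(7.00,0)
θ=148°: B = A + 4.00·(cos148°, sin148°) = (-3.3922, 2.1197)
θ=148°: |BD| = 10.6062
θ=148°: circle(B,3.00) ∩ circle(D,10.00): a=1.0131, h=2.8238
θ=148°:   candidates: C₊=(-1.8352,4.6840) cross=29.949; C₋=(-2.9638,-0.8496) cross=-29.949
θ=148°:   branch - wants cross < 0 → take C=(-2.9638,-0.8496) (cross=-29.949)
θ=148°: ex = (C−B)/|BC| = (0.1428,-0.9898); ey = (0.9898,0.1428)
θ=148°: P = B + 2.63·ex + -2.99·ey = (-5.9760,-0.9103)
θ=244°: B = A + 4.00·(cos244°, sin244°) = (-1.7535, -3.5952)
θ=244°: |BD| = 9.4630
θ=244°: circle(B,3.00) ∩ circle(D,10.00): a=-0.0767, h=2.9990
θ=244°:   candidates: C₊=(-2.9638,-0.8502) cross=28.380; C₋=(-0.6850,-6.3985) cross=-28.380
θ=244°:   branch - wants cross < 0 → take C=(-0.6850,-6.3985) (cross=-28.380)
θ=244°: ex = (C−B)/|BC| = (0.3562,-0.9344); ey = (0.9344,0.3562)
θ=244°: P = B + 2.63·ex + -2.99·ey = (-3.6107,-7.1176)
θ=245°: B = A + 4.00·(cos245°, sin245°) = (-1.6905, -3.6252)
θ=245°: |BD| = 9.4163
θ=245°: circle(B,3.00) ∩ circle(D,10.00): a=-0.1239, h=2.9974
θ=245°:   candidates: C₊=(-2.9588,-0.9065) cross=28.225; C₋=(-0.6508,-6.4393) cross=-28.225
θ=245°:   branch - wants cross < 0 → take C=(-0.6508,-6.4393) (cross=-28.225)
θ=245°: ex = (C−B)/|BC| = (0.3466,-0.9380); ey = (0.9380,0.3466)
θ=245°: P = B + 2.63·ex + -2.99·ey = (-3.5838,-7.1284)
θ=249°: B = A + 4.00·(cos249°, sin249°) = (-1.4335, -3.7343)
θ=249°: |BD| = 9.2233
θ=249°: circle(B,3.00) ∩ circle(D,10.00): a=-0.3215, h=2.9827
θ=249°:   candidates: C₊=(-2.9351,-1.1372) cross=27.510; C₋=(-0.5198,-6.5918) cross=-27.510
θ=249°:   branch - wants cross < 0 → take C=(-0.5198,-6.5918) (cross=-27.510)
θ=249°: ex = (C−B)/|BC| = (0.3045,-0.9525); ey = (0.9525,0.3045)
θ=249°: P = B + 2.63·ex + -2.99·ey = (-3.4805,-7.1500)

θ=148°: -5.98 -0.91
θ=244°: -3.61 -7.12
θ=245°: -3.58 -7.13
θ=249°: -3.48 -7.15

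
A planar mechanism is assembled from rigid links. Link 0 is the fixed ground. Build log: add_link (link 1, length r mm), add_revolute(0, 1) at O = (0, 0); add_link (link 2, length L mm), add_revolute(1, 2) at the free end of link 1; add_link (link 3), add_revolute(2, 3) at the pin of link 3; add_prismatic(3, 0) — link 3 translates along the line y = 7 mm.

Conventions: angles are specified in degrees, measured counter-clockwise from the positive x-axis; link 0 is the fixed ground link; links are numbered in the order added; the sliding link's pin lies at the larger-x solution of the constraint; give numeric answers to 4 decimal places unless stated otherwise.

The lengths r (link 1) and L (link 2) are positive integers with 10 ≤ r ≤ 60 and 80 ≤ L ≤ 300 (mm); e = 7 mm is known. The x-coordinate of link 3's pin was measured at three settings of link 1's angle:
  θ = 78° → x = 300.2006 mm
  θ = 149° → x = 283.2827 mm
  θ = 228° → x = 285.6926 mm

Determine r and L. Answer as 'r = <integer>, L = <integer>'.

constraint per measurement: (x − r cos θ)² + (r sin θ − e)² = L²
subtracting the θ₁ and θ₂ equations cancels the r² and L² terms:
r = (x₁² − x₂²) / (2[(x₁cos θ₁ + e sin θ₁) − (x₂cos θ₂ + e sin θ₂)]) = 16.0000 → r = 16
L² = (x₁ − r cos θ₁)² + (r sin θ₁ − e)² = 88209.0083 → L = 297.0000 → L = 297
check at θ₃=228°: x = 285.6926 (printed 285.6926) ✓

r = 16, L = 297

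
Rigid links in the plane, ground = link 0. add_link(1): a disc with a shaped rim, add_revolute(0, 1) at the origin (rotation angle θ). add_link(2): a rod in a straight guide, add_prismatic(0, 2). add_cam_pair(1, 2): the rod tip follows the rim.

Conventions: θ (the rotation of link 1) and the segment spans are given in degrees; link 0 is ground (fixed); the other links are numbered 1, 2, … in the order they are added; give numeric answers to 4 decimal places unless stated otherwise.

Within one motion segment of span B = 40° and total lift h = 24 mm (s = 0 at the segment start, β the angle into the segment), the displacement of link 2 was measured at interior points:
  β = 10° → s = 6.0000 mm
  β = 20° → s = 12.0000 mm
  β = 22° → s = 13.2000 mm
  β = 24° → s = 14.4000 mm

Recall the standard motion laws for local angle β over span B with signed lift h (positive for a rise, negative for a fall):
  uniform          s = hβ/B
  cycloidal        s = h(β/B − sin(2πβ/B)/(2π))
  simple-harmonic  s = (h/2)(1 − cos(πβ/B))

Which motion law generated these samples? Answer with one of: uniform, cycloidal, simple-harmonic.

candidates at β/B = r: uniform s = h·r (linear in β); cycloidal s = h·(r − sin(2πr)/(2π)); simple-harmonic s = (h/2)(1 − cos(πr))
β=10°: printed 6.0000 | uniform 6.0000, cycloidal 2.1803, simple-harmonic 3.5147
β=20°: printed 12.0000 | uniform 12.0000, cycloidal 12.0000, simple-harmonic 12.0000
β=22°: printed 13.2000 | uniform 13.2000, cycloidal 14.3804, simple-harmonic 13.8772
β=24°: printed 14.4000 | uniform 14.4000, cycloidal 16.6452, simple-harmonic 15.7082
only one law matches every sample → uniform

uniform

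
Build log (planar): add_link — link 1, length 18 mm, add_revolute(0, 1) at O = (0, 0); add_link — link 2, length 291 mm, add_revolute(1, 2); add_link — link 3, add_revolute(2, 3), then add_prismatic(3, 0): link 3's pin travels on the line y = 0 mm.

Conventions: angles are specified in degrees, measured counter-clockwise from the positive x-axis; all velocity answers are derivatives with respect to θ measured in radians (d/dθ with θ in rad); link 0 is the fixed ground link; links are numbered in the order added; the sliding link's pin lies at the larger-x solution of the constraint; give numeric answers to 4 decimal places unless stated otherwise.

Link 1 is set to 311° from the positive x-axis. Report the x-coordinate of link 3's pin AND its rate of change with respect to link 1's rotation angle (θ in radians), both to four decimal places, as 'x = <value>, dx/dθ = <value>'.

geometry: r = 18 mm, L = 291 mm, e = 0 mm
crank pin P = (r cos θ, r sin θ) = (11.809063, -13.584772)
h = r sin θ − e = -13.584772 − 0 = -13.584772
x = r cos θ + √(L² − h²) = 11.809063 + 290.682738 = 302.491800
dx/dθ = −r sin θ − h·r cos θ/√(L² − h²) (θ in radians; h = -13.584772) = 14.136657

x = 302.4918, dx/dθ = 14.1367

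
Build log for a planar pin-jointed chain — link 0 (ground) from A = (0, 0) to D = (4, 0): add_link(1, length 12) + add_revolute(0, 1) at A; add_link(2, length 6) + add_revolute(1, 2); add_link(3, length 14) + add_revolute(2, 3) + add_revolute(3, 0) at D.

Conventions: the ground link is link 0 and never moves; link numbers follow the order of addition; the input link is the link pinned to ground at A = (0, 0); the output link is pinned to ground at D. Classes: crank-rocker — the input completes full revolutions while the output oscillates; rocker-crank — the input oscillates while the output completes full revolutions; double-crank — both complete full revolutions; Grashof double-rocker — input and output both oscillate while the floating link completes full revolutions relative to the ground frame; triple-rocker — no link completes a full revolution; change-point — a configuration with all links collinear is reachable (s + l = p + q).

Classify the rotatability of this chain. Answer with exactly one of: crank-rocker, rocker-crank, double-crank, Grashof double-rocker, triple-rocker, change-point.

lengths: ground=4, input=12, coupler=6, output=14
sorted: s=4 (shortest), l=14 (longest), p+q=18
s + l = 18 vs p + q = 18
s + l = p + q → change-point (collinear configuration reachable)

change-point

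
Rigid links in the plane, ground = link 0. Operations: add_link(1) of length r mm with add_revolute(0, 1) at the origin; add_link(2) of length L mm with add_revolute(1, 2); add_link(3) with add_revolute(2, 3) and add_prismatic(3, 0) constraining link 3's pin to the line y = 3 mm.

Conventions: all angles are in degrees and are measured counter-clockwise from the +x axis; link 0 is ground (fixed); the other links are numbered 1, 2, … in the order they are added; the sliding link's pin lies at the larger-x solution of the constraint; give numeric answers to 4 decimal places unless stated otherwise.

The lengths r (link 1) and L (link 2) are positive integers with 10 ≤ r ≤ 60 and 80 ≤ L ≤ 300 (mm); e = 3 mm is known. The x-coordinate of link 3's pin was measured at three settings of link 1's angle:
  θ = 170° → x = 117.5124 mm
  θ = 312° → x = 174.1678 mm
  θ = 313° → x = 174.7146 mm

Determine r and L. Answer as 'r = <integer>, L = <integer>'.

constraint per measurement: (x − r cos θ)² + (r sin θ − e)² = L²
subtracting the θ₁ and θ₂ equations cancels the r² and L² terms:
r = (x₁² − x₂²) / (2[(x₁cos θ₁ + e sin θ₁) − (x₂cos θ₂ + e sin θ₂)]) = 36.0000 → r = 36
L² = (x₁ − r cos θ₁)² + (r sin θ₁ − e)² = 23409.0090 → L = 153.0000 → L = 153
check at θ₃=313°: x = 174.7146 (printed 174.7146) ✓

r = 36, L = 153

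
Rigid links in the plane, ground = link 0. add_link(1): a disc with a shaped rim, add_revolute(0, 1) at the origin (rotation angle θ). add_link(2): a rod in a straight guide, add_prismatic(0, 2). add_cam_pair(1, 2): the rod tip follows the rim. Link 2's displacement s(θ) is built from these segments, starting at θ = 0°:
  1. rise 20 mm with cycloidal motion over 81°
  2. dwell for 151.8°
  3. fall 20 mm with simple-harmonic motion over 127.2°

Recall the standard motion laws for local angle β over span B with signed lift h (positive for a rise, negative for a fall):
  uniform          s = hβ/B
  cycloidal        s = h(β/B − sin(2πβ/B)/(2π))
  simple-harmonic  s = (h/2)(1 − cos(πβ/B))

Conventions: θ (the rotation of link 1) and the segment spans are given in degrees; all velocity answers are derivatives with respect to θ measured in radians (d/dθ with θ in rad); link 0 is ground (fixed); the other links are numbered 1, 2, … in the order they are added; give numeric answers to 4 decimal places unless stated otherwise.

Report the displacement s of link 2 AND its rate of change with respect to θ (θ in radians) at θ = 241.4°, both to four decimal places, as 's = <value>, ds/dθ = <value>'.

segment 1 (0° to 81°, cycloidal, h = 20) is passed completely: s = 0.0000 + (20) = 20.0000
segment 2 (81° to 232.8°, dwell): s unchanged at 20.0000
θ = 241.4° falls in segment 3 (232.8° to 360°, simple-harmonic, h = -20): β = 241.4 − 232.8 = 8.6°, B = 127.2°; Δs = -20/2·(1 − cos(π·0.0676)) = -0.2247; s = 20.0000 − 0.2247 = 19.7753
velocity in seg [232.8°–360°] (simple-harmonic), θ in radians: β = 8.6° = 0.1501 rad, B = 127.2° = 2.2201 rad; ds/dθ = (πh/(2B)) sin(πβ/B) = (π·(-20)/(2·2.2201)) sin(π·0.0676) = -2.983157 mm/rad

s = 19.7753, ds/dθ = -2.9832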